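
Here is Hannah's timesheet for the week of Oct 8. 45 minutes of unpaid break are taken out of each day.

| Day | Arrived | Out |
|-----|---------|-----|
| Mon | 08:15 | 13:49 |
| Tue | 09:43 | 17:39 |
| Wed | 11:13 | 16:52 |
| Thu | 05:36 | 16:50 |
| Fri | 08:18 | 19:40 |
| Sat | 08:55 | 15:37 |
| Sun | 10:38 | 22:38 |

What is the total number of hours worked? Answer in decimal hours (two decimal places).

55.20 hours

Mon: 08:15–13:49 = 5 h 34 min; less 45 min break → 4 h 49 min
Tue: 09:43–17:39 = 7 h 56 min; less 45 min break → 7 h 11 min
Wed: 11:13–16:52 = 5 h 39 min; less 45 min break → 4 h 54 min
Thu: 05:36–16:50 = 11 h 14 min; less 45 min break → 10 h 29 min
Fri: 08:18–19:40 = 11 h 22 min; less 45 min break → 10 h 37 min
Sat: 08:55–15:37 = 6 h 42 min; less 45 min break → 5 h 57 min
Sun: 10:38–22:38 = 12 h 0 min; less 45 min break → 11 h 15 min
Total: 4 h 49 min + 7 h 11 min + 4 h 54 min + 10 h 29 min + 10 h 37 min + 5 h 57 min + 11 h 15 min = 55 h 12 min.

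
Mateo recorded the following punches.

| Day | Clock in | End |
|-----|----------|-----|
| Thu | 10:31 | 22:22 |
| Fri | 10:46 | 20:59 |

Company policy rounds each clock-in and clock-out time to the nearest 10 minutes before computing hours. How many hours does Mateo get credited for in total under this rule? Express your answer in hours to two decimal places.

22.00 hours

Thu: in 10:31→10:30, out 22:22→22:20; 11 h 50 min
Fri: in 10:46→10:50, out 20:59→21:00; 10 h 10 min
Total credited: 22 h 0 min.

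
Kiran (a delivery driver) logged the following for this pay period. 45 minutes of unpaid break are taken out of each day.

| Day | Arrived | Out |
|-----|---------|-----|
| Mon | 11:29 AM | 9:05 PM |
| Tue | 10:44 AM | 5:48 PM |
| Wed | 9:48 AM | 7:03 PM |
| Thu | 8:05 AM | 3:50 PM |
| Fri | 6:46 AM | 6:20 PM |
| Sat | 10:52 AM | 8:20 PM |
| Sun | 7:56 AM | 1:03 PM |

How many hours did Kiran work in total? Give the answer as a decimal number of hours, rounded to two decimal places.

Mon: 11:29 AM–9:05 PM = 9 h 36 min; less 45 min break → 8 h 51 min
Tue: 10:44 AM–5:48 PM = 7 h 4 min; less 45 min break → 6 h 19 min
Wed: 9:48 AM–7:03 PM = 9 h 15 min; less 45 min break → 8 h 30 min
Thu: 8:05 AM–3:50 PM = 7 h 45 min; less 45 min break → 7 h 0 min
Fri: 6:46 AM–6:20 PM = 11 h 34 min; less 45 min break → 10 h 49 min
Sat: 10:52 AM–8:20 PM = 9 h 28 min; less 45 min break → 8 h 43 min
Sun: 7:56 AM–1:03 PM = 5 h 7 min; less 45 min break → 4 h 22 min
Total: 8 h 51 min + 6 h 19 min + 8 h 30 min + 7 h 0 min + 10 h 49 min + 8 h 43 min + 4 h 22 min = 54 h 34 min.

54.57 hours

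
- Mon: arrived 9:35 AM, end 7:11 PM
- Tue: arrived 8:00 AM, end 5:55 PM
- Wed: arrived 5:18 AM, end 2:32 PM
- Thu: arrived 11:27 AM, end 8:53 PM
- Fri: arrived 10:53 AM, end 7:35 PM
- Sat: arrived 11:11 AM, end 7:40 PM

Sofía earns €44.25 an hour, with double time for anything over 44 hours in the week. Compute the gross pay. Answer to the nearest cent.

€2952.95

Mon: 9:35 AM–7:11 PM = 9 h 36 min
Tue: 8:00 AM–5:55 PM = 9 h 55 min
Wed: 5:18 AM–2:32 PM = 9 h 14 min
Thu: 11:27 AM–8:53 PM = 9 h 26 min
Fri: 10:53 AM–7:35 PM = 8 h 42 min
Sat: 11:11 AM–7:40 PM = 8 h 29 min
Total worked: 55 h 22 min = 3322 min.
Regular 44 h 0 min = 2640 min at €44.25/h; overtime 11 h 22 min = 682 min at €88.50/h.
Pay = (2640 × €44.25 + 682 × €88.50) ÷ 60 = €2952.95.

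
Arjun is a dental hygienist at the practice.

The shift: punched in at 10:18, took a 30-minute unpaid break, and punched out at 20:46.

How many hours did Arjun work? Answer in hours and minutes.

The shift: 10:18–20:46 = 10 h 28 min; less 30 min break → 9 h 58 min

9 h 58 min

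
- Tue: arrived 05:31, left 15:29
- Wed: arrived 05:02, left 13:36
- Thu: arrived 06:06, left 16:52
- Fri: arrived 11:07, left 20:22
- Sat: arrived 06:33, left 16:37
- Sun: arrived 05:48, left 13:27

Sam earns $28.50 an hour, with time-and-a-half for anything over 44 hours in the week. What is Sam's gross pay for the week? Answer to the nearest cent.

Tue: 05:31–15:29 = 9 h 58 min
Wed: 05:02–13:36 = 8 h 34 min
Thu: 06:06–16:52 = 10 h 46 min
Fri: 11:07–20:22 = 9 h 15 min
Sat: 06:33–16:37 = 10 h 4 min
Sun: 05:48–13:27 = 7 h 39 min
Total worked: 56 h 16 min = 3376 min.
Regular 44 h 0 min = 2640 min at $28.50/h; overtime 12 h 16 min = 736 min at $42.75/h.
Pay = (2640 × $28.50 + 736 × $42.75) ÷ 60 = $1778.40.

$1778.40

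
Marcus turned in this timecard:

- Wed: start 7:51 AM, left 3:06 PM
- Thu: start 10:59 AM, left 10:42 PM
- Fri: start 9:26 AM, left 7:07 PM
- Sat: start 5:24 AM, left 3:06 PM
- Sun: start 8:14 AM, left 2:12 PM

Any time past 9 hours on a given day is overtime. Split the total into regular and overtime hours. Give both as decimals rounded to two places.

Wed: 7:51 AM–3:06 PM = 7 h 15 min
Thu: 10:59 AM–10:42 PM = 11 h 43 min
Fri: 9:26 AM–7:07 PM = 9 h 41 min
Sat: 5:24 AM–3:06 PM = 9 h 42 min
Sun: 8:14 AM–2:12 PM = 5 h 58 min
Wed reg 7 h 15 min / OT 0 h 0 min; Thu reg 9 h 0 min / OT 2 h 43 min; Fri reg 9 h 0 min / OT 0 h 41 min; Sat reg 9 h 0 min / OT 0 h 42 min; Sun reg 5 h 58 min / OT 0 h 0 min.
Totals: regular 40 h 13 min, overtime 4 h 6 min.

Regular 40.22 hours, overtime 4.10 hours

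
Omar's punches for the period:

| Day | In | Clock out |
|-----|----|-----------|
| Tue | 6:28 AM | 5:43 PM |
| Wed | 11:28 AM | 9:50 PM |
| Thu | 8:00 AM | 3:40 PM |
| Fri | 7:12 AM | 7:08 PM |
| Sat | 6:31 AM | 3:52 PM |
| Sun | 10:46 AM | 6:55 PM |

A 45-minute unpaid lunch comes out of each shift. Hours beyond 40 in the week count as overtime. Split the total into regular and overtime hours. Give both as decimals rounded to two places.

Regular 40.00 hours, overtime 14.22 hours

Tue: 6:28 AM–5:43 PM = 11 h 15 min; less 45 min break → 10 h 30 min
Wed: 11:28 AM–9:50 PM = 10 h 22 min; less 45 min break → 9 h 37 min
Thu: 8:00 AM–3:40 PM = 7 h 40 min; less 45 min break → 6 h 55 min
Fri: 7:12 AM–7:08 PM = 11 h 56 min; less 45 min break → 11 h 11 min
Sat: 6:31 AM–3:52 PM = 9 h 21 min; less 45 min break → 8 h 36 min
Sun: 10:46 AM–6:55 PM = 8 h 9 min; less 45 min break → 7 h 24 min
Total worked: 54 h 13 min = 54.22 h.
Threshold 40 h → overtime 14 h 13 min, regular 40 h 0 min.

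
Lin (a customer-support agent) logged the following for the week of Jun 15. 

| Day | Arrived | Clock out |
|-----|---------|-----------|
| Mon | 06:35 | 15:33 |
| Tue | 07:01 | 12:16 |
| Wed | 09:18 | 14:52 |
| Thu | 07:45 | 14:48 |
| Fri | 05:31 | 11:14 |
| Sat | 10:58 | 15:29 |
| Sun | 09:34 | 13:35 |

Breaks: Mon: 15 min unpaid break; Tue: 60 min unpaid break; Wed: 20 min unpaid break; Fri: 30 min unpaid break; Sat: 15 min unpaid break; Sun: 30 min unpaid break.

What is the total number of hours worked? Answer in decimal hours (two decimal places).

Mon: 06:35–15:33 = 8 h 58 min; less 15 min break → 8 h 43 min
Tue: 07:01–12:16 = 5 h 15 min; less 60 min break → 4 h 15 min
Wed: 09:18–14:52 = 5 h 34 min; less 20 min break → 5 h 14 min
Thu: 07:45–14:48 = 7 h 3 min
Fri: 05:31–11:14 = 5 h 43 min; less 30 min break → 5 h 13 min
Sat: 10:58–15:29 = 4 h 31 min; less 15 min break → 4 h 16 min
Sun: 09:34–13:35 = 4 h 1 min; less 30 min break → 3 h 31 min
Total: 8 h 43 min + 4 h 15 min + 5 h 14 min + 7 h 3 min + 5 h 13 min + 4 h 16 min + 3 h 31 min = 38 h 15 min.

38.25 hours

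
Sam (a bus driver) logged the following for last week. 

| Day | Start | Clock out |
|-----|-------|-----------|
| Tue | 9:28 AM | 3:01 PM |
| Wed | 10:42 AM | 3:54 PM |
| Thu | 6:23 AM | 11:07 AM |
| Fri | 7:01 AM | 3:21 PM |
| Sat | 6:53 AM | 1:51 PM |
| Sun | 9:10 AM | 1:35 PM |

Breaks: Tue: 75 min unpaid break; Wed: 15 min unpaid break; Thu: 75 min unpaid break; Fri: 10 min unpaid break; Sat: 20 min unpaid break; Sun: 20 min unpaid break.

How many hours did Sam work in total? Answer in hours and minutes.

31 h 37 min

Tue: 9:28 AM–3:01 PM = 5 h 33 min; less 75 min break → 4 h 18 min
Wed: 10:42 AM–3:54 PM = 5 h 12 min; less 15 min break → 4 h 57 min
Thu: 6:23 AM–11:07 AM = 4 h 44 min; less 75 min break → 3 h 29 min
Fri: 7:01 AM–3:21 PM = 8 h 20 min; less 10 min break → 8 h 10 min
Sat: 6:53 AM–1:51 PM = 6 h 58 min; less 20 min break → 6 h 38 min
Sun: 9:10 AM–1:35 PM = 4 h 25 min; less 20 min break → 4 h 5 min
Total: 4 h 18 min + 4 h 57 min + 3 h 29 min + 8 h 10 min + 6 h 38 min + 4 h 5 min = 31 h 37 min.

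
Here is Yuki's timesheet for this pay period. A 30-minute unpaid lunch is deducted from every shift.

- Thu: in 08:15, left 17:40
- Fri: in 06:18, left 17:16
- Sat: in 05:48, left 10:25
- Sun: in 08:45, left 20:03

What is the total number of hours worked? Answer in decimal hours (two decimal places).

Thu: 08:15–17:40 = 9 h 25 min; less 30 min break → 8 h 55 min
Fri: 06:18–17:16 = 10 h 58 min; less 30 min break → 10 h 28 min
Sat: 05:48–10:25 = 4 h 37 min; less 30 min break → 4 h 7 min
Sun: 08:45–20:03 = 11 h 18 min; less 30 min break → 10 h 48 min
Total: 8 h 55 min + 10 h 28 min + 4 h 7 min + 10 h 48 min = 34 h 18 min.

34.30 hours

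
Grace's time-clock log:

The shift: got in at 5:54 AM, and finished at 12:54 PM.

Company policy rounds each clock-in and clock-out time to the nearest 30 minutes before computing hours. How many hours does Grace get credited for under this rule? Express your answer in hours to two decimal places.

The shift: in 5:54 AM→6:00 AM, out 12:54 PM→1:00 PM; 7 h 0 min

7.00 hours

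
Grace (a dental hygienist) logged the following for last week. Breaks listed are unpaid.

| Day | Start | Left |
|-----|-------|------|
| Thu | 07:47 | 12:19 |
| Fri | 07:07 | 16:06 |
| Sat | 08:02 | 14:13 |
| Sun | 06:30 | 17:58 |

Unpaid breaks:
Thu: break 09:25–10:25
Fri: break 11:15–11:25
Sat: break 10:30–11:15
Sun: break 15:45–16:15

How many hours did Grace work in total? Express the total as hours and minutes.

28 h 45 min

Thu: 07:47–12:19 = 4 h 32 min; less 60 min break → 3 h 32 min
Fri: 07:07–16:06 = 8 h 59 min; less 10 min break → 8 h 49 min
Sat: 08:02–14:13 = 6 h 11 min; less 45 min break → 5 h 26 min
Sun: 06:30–17:58 = 11 h 28 min; less 30 min break → 10 h 58 min
Total: 3 h 32 min + 8 h 49 min + 5 h 26 min + 10 h 58 min = 28 h 45 min.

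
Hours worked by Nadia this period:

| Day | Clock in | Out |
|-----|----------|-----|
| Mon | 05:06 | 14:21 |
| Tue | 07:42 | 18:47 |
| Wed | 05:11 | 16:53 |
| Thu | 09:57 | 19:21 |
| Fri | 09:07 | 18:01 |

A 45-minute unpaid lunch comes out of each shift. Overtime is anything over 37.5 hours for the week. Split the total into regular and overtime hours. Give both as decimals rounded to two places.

Mon: 05:06–14:21 = 9 h 15 min; less 45 min break → 8 h 30 min
Tue: 07:42–18:47 = 11 h 5 min; less 45 min break → 10 h 20 min
Wed: 05:11–16:53 = 11 h 42 min; less 45 min break → 10 h 57 min
Thu: 09:57–19:21 = 9 h 24 min; less 45 min break → 8 h 39 min
Fri: 09:07–18:01 = 8 h 54 min; less 45 min break → 8 h 9 min
Total worked: 46 h 35 min = 46.58 h.
Threshold 37.5 h → overtime 9 h 5 min, regular 37 h 30 min.

Regular 37.50 hours, overtime 9.08 hours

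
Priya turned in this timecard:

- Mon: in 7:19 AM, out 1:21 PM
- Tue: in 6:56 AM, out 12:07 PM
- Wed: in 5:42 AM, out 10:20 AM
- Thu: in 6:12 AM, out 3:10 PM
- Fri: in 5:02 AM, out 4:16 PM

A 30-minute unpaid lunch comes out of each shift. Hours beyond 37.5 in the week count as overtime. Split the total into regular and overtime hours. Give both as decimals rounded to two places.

Regular 33.55 hours, overtime 0.00 hours

Mon: 7:19 AM–1:21 PM = 6 h 2 min; less 30 min break → 5 h 32 min
Tue: 6:56 AM–12:07 PM = 5 h 11 min; less 30 min break → 4 h 41 min
Wed: 5:42 AM–10:20 AM = 4 h 38 min; less 30 min break → 4 h 8 min
Thu: 6:12 AM–3:10 PM = 8 h 58 min; less 30 min break → 8 h 28 min
Fri: 5:02 AM–4:16 PM = 11 h 14 min; less 30 min break → 10 h 44 min
Total worked: 33 h 33 min = 33.55 h.
Threshold 37.5 h → overtime 0 h 0 min, regular 33 h 33 min.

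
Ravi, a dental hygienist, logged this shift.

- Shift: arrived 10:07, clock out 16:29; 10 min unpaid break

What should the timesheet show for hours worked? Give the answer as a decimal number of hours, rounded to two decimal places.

Shift: 10:07–16:29 = 6 h 22 min; less 10 min break → 6 h 12 min

6.20 hours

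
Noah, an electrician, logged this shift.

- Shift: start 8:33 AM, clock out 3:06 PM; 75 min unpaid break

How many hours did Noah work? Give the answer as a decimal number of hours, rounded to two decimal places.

5.30 hours

Shift: 8:33 AM–3:06 PM = 6 h 33 min; less 75 min break → 5 h 18 min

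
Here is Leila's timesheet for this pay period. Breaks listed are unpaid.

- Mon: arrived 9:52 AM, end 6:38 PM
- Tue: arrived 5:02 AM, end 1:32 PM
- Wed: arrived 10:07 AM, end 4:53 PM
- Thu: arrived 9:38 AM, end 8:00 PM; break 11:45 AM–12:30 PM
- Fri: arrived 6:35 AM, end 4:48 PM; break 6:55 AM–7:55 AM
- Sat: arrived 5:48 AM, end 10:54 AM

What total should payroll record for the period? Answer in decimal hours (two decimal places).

47.97 hours

Mon: 9:52 AM–6:38 PM = 8 h 46 min
Tue: 5:02 AM–1:32 PM = 8 h 30 min
Wed: 10:07 AM–4:53 PM = 6 h 46 min
Thu: 9:38 AM–8:00 PM = 10 h 22 min; less 45 min break → 9 h 37 min
Fri: 6:35 AM–4:48 PM = 10 h 13 min; less 60 min break → 9 h 13 min
Sat: 5:48 AM–10:54 AM = 5 h 6 min
Total: 8 h 46 min + 8 h 30 min + 6 h 46 min + 9 h 37 min + 9 h 13 min + 5 h 6 min = 47 h 58 min.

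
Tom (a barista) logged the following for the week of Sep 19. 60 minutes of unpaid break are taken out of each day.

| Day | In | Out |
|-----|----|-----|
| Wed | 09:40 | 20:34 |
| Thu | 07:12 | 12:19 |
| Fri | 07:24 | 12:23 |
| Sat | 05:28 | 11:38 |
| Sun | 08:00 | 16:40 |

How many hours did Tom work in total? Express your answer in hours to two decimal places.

Wed: 09:40–20:34 = 10 h 54 min; less 60 min break → 9 h 54 min
Thu: 07:12–12:19 = 5 h 7 min; less 60 min break → 4 h 7 min
Fri: 07:24–12:23 = 4 h 59 min; less 60 min break → 3 h 59 min
Sat: 05:28–11:38 = 6 h 10 min; less 60 min break → 5 h 10 min
Sun: 08:00–16:40 = 8 h 40 min; less 60 min break → 7 h 40 min
Total: 9 h 54 min + 4 h 7 min + 3 h 59 min + 5 h 10 min + 7 h 40 min = 30 h 50 min.

30.83 hours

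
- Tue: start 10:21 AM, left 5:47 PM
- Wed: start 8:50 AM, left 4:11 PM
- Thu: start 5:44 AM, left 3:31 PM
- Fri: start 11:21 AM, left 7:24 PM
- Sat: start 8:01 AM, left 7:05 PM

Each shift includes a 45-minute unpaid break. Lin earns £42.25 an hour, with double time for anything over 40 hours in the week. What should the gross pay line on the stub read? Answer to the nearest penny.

£1687.18

Tue: 10:21 AM–5:47 PM = 7 h 26 min; less 45 min break → 6 h 41 min
Wed: 8:50 AM–4:11 PM = 7 h 21 min; less 45 min break → 6 h 36 min
Thu: 5:44 AM–3:31 PM = 9 h 47 min; less 45 min break → 9 h 2 min
Fri: 11:21 AM–7:24 PM = 8 h 3 min; less 45 min break → 7 h 18 min
Sat: 8:01 AM–7:05 PM = 11 h 4 min; less 45 min break → 10 h 19 min
Total worked: 39 h 56 min = 2396 min.
Regular 39 h 56 min = 2396 min at £42.25/h; overtime 0 h 0 min = 0 min at £84.50/h.
Pay = (2396 × £42.25 + 0 × £84.50) ÷ 60 = £1687.18.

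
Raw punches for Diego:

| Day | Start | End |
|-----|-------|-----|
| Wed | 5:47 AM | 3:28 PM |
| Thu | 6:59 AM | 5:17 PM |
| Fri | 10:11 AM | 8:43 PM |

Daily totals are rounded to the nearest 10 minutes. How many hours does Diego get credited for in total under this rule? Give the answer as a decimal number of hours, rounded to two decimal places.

Wed: 5:47 AM–3:28 PM = 9 h 41 min → rounds to 9 h 40 min
Thu: 6:59 AM–5:17 PM = 10 h 18 min → rounds to 10 h 20 min
Fri: 10:11 AM–8:43 PM = 10 h 32 min → rounds to 10 h 30 min
Total credited: 30 h 30 min.

30.50 hours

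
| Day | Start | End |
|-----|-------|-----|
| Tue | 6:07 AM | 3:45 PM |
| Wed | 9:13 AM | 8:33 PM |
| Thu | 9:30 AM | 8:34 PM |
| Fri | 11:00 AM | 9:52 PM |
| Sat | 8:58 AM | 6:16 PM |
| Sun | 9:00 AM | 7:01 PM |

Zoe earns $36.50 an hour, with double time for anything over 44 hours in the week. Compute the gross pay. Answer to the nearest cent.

Tue: 6:07 AM–3:45 PM = 9 h 38 min
Wed: 9:13 AM–8:33 PM = 11 h 20 min
Thu: 9:30 AM–8:34 PM = 11 h 4 min
Fri: 11:00 AM–9:52 PM = 10 h 52 min
Sat: 8:58 AM–6:16 PM = 9 h 18 min
Sun: 9:00 AM–7:01 PM = 10 h 1 min
Total worked: 62 h 13 min = 3733 min.
Regular 44 h 0 min = 2640 min at $36.50/h; overtime 18 h 13 min = 1093 min at $73.00/h.
Pay = (2640 × $36.50 + 1093 × $73.00) ÷ 60 = $2935.82.

$2935.82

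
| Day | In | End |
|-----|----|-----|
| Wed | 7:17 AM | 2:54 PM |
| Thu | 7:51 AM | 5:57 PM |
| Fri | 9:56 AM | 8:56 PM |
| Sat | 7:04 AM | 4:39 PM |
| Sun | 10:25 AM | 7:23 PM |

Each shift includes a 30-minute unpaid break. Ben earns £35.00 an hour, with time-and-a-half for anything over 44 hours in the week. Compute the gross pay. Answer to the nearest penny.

Wed: 7:17 AM–2:54 PM = 7 h 37 min; less 30 min break → 7 h 7 min
Thu: 7:51 AM–5:57 PM = 10 h 6 min; less 30 min break → 9 h 36 min
Fri: 9:56 AM–8:56 PM = 11 h 0 min; less 30 min break → 10 h 30 min
Sat: 7:04 AM–4:39 PM = 9 h 35 min; less 30 min break → 9 h 5 min
Sun: 10:25 AM–7:23 PM = 8 h 58 min; less 30 min break → 8 h 28 min
Total worked: 44 h 46 min = 2686 min.
Regular 44 h 0 min = 2640 min at £35.00/h; overtime 0 h 46 min = 46 min at £52.50/h.
Pay = (2640 × £35.00 + 46 × £52.50) ÷ 60 = £1580.25.

£1580.25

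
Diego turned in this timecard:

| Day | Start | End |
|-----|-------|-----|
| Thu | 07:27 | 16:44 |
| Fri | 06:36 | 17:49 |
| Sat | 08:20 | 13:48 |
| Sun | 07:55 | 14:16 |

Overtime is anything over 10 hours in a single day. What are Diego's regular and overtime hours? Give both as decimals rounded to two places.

Regular 31.10 hours, overtime 1.22 hours

Thu: 07:27–16:44 = 9 h 17 min
Fri: 06:36–17:49 = 11 h 13 min
Sat: 08:20–13:48 = 5 h 28 min
Sun: 07:55–14:16 = 6 h 21 min
Thu reg 9 h 17 min / OT 0 h 0 min; Fri reg 10 h 0 min / OT 1 h 13 min; Sat reg 5 h 28 min / OT 0 h 0 min; Sun reg 6 h 21 min / OT 0 h 0 min.
Totals: regular 31 h 6 min, overtime 1 h 13 min.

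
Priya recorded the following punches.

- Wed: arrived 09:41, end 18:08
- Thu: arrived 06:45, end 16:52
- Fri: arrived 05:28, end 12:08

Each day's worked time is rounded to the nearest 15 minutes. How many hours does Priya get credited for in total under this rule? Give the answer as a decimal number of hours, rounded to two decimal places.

25.25 hours

Wed: 09:41–18:08 = 8 h 27 min → rounds to 8 h 30 min
Thu: 06:45–16:52 = 10 h 7 min → rounds to 10 h 0 min
Fri: 05:28–12:08 = 6 h 40 min → rounds to 6 h 45 min
Total credited: 25 h 15 min.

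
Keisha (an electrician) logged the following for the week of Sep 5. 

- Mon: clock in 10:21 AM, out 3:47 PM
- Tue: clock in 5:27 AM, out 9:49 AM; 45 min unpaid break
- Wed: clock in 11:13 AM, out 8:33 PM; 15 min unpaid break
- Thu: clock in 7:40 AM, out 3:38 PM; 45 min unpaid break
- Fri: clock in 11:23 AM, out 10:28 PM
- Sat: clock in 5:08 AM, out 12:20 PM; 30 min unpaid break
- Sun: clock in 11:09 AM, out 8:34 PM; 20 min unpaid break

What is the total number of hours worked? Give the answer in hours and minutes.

52 h 13 min

Mon: 10:21 AM–3:47 PM = 5 h 26 min
Tue: 5:27 AM–9:49 AM = 4 h 22 min; less 45 min break → 3 h 37 min
Wed: 11:13 AM–8:33 PM = 9 h 20 min; less 15 min break → 9 h 5 min
Thu: 7:40 AM–3:38 PM = 7 h 58 min; less 45 min break → 7 h 13 min
Fri: 11:23 AM–10:28 PM = 11 h 5 min
Sat: 5:08 AM–12:20 PM = 7 h 12 min; less 30 min break → 6 h 42 min
Sun: 11:09 AM–8:34 PM = 9 h 25 min; less 20 min break → 9 h 5 min
Total: 5 h 26 min + 3 h 37 min + 9 h 5 min + 7 h 13 min + 11 h 5 min + 6 h 42 min + 9 h 5 min = 52 h 13 min.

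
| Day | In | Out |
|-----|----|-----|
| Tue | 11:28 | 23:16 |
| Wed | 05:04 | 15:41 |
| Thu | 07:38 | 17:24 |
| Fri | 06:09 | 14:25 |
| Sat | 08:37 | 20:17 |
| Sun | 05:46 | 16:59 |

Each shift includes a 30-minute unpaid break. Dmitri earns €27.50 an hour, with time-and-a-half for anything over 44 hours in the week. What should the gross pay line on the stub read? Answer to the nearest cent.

Tue: 11:28–23:16 = 11 h 48 min; less 30 min break → 11 h 18 min
Wed: 05:04–15:41 = 10 h 37 min; less 30 min break → 10 h 7 min
Thu: 07:38–17:24 = 9 h 46 min; less 30 min break → 9 h 16 min
Fri: 06:09–14:25 = 8 h 16 min; less 30 min break → 7 h 46 min
Sat: 08:37–20:17 = 11 h 40 min; less 30 min break → 11 h 10 min
Sun: 05:46–16:59 = 11 h 13 min; less 30 min break → 10 h 43 min
Total worked: 60 h 20 min = 3620 min.
Regular 44 h 0 min = 2640 min at €27.50/h; overtime 16 h 20 min = 980 min at €41.25/h.
Pay = (2640 × €27.50 + 980 × €41.25) ÷ 60 = €1883.75.

€1883.75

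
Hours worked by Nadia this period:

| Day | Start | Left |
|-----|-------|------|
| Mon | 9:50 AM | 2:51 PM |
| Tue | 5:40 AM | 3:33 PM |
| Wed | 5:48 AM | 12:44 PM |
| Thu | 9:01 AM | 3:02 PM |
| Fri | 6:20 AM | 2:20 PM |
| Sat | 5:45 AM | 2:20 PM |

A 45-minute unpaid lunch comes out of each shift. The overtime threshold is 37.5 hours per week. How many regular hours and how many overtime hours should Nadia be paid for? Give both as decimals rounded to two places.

Regular 37.50 hours, overtime 2.43 hours

Mon: 9:50 AM–2:51 PM = 5 h 1 min; less 45 min break → 4 h 16 min
Tue: 5:40 AM–3:33 PM = 9 h 53 min; less 45 min break → 9 h 8 min
Wed: 5:48 AM–12:44 PM = 6 h 56 min; less 45 min break → 6 h 11 min
Thu: 9:01 AM–3:02 PM = 6 h 1 min; less 45 min break → 5 h 16 min
Fri: 6:20 AM–2:20 PM = 8 h 0 min; less 45 min break → 7 h 15 min
Sat: 5:45 AM–2:20 PM = 8 h 35 min; less 45 min break → 7 h 50 min
Total worked: 39 h 56 min = 39.93 h.
Threshold 37.5 h → overtime 2 h 26 min, regular 37 h 30 min.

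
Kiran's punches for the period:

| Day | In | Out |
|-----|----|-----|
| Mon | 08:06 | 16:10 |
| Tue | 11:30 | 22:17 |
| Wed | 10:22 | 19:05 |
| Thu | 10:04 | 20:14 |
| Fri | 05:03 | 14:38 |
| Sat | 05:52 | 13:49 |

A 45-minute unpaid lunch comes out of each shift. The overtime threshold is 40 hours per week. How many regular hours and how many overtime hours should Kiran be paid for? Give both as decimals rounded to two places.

Mon: 08:06–16:10 = 8 h 4 min; less 45 min break → 7 h 19 min
Tue: 11:30–22:17 = 10 h 47 min; less 45 min break → 10 h 2 min
Wed: 10:22–19:05 = 8 h 43 min; less 45 min break → 7 h 58 min
Thu: 10:04–20:14 = 10 h 10 min; less 45 min break → 9 h 25 min
Fri: 05:03–14:38 = 9 h 35 min; less 45 min break → 8 h 50 min
Sat: 05:52–13:49 = 7 h 57 min; less 45 min break → 7 h 12 min
Total worked: 50 h 46 min = 50.77 h.
Threshold 40 h → overtime 10 h 46 min, regular 40 h 0 min.

Regular 40.00 hours, overtime 10.77 hours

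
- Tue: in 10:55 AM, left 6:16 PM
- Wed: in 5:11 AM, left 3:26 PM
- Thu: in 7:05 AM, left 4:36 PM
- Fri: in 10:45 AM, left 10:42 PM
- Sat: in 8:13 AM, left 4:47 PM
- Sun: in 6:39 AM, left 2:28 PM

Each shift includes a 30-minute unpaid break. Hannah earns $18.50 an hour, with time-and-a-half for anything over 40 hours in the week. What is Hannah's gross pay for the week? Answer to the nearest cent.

$1085.49

Tue: 10:55 AM–6:16 PM = 7 h 21 min; less 30 min break → 6 h 51 min
Wed: 5:11 AM–3:26 PM = 10 h 15 min; less 30 min break → 9 h 45 min
Thu: 7:05 AM–4:36 PM = 9 h 31 min; less 30 min break → 9 h 1 min
Fri: 10:45 AM–10:42 PM = 11 h 57 min; less 30 min break → 11 h 27 min
Sat: 8:13 AM–4:47 PM = 8 h 34 min; less 30 min break → 8 h 4 min
Sun: 6:39 AM–2:28 PM = 7 h 49 min; less 30 min break → 7 h 19 min
Total worked: 52 h 27 min = 3147 min.
Regular 40 h 0 min = 2400 min at $18.50/h; overtime 12 h 27 min = 747 min at $27.75/h.
Pay = (2400 × $18.50 + 747 × $27.75) ÷ 60 = $1085.49.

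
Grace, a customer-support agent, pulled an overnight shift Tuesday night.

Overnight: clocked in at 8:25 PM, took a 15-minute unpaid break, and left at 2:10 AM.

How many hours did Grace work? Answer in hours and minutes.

Overnight: 8:25 PM → midnight = 3 h 35 min; midnight → 2:10 AM = 2 h 10 min; span 5 h 45 min; less 15 min break → 5 h 30 min

5 h 30 min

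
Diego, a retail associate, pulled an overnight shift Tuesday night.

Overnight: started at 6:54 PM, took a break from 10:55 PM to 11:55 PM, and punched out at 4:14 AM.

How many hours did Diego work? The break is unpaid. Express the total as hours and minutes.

8 h 20 min

Overnight: 6:54 PM → midnight = 5 h 6 min; midnight → 4:14 AM = 4 h 14 min; span 9 h 20 min; less 60 min break → 8 h 20 min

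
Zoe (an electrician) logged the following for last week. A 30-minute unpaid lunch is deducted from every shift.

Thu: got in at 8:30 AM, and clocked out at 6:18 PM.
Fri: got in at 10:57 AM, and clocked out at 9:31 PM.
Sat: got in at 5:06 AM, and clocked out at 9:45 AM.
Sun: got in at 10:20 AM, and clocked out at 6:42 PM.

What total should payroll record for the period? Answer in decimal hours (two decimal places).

Thu: 8:30 AM–6:18 PM = 9 h 48 min; less 30 min break → 9 h 18 min
Fri: 10:57 AM–9:31 PM = 10 h 34 min; less 30 min break → 10 h 4 min
Sat: 5:06 AM–9:45 AM = 4 h 39 min; less 30 min break → 4 h 9 min
Sun: 10:20 AM–6:42 PM = 8 h 22 min; less 30 min break → 7 h 52 min
Total: 9 h 18 min + 10 h 4 min + 4 h 9 min + 7 h 52 min = 31 h 23 min.

31.38 hours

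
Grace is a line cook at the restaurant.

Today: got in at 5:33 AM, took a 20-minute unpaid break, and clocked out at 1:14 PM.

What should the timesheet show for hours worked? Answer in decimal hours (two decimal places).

Today: 5:33 AM–1:14 PM = 7 h 41 min; less 20 min break → 7 h 21 min

7.35 hours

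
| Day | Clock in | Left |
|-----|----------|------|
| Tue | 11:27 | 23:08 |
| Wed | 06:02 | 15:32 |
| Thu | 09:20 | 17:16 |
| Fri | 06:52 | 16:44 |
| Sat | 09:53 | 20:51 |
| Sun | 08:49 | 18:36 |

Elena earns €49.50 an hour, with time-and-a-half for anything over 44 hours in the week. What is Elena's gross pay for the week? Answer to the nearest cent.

€3346.20

Tue: 11:27–23:08 = 11 h 41 min
Wed: 06:02–15:32 = 9 h 30 min
Thu: 09:20–17:16 = 7 h 56 min
Fri: 06:52–16:44 = 9 h 52 min
Sat: 09:53–20:51 = 10 h 58 min
Sun: 08:49–18:36 = 9 h 47 min
Total worked: 59 h 44 min = 3584 min.
Regular 44 h 0 min = 2640 min at €49.50/h; overtime 15 h 44 min = 944 min at €74.25/h.
Pay = (2640 × €49.50 + 944 × €74.25) ÷ 60 = €3346.20.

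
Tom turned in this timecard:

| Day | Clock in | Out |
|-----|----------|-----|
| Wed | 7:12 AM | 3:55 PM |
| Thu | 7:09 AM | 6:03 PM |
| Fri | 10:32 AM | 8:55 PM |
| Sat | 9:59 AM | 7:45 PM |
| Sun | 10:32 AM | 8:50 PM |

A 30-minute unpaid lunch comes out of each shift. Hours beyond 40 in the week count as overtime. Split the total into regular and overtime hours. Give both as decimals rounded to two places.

Regular 40.00 hours, overtime 7.57 hours

Wed: 7:12 AM–3:55 PM = 8 h 43 min; less 30 min break → 8 h 13 min
Thu: 7:09 AM–6:03 PM = 10 h 54 min; less 30 min break → 10 h 24 min
Fri: 10:32 AM–8:55 PM = 10 h 23 min; less 30 min break → 9 h 53 min
Sat: 9:59 AM–7:45 PM = 9 h 46 min; less 30 min break → 9 h 16 min
Sun: 10:32 AM–8:50 PM = 10 h 18 min; less 30 min break → 9 h 48 min
Total worked: 47 h 34 min = 47.57 h.
Threshold 40 h → overtime 7 h 34 min, regular 40 h 0 min.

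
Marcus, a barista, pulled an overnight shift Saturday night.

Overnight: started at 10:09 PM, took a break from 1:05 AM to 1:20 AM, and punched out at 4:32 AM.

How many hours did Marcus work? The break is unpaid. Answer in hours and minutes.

6 h 8 min

Overnight: 10:09 PM → midnight = 1 h 51 min; midnight → 4:32 AM = 4 h 32 min; span 6 h 23 min; less 15 min break → 6 h 8 min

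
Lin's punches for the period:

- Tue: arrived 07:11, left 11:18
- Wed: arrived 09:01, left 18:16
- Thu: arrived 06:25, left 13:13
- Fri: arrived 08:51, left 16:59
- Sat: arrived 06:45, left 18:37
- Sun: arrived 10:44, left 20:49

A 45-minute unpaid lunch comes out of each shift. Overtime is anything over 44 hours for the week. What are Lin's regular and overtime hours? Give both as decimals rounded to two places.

Tue: 07:11–11:18 = 4 h 7 min; less 45 min break → 3 h 22 min
Wed: 09:01–18:16 = 9 h 15 min; less 45 min break → 8 h 30 min
Thu: 06:25–13:13 = 6 h 48 min; less 45 min break → 6 h 3 min
Fri: 08:51–16:59 = 8 h 8 min; less 45 min break → 7 h 23 min
Sat: 06:45–18:37 = 11 h 52 min; less 45 min break → 11 h 7 min
Sun: 10:44–20:49 = 10 h 5 min; less 45 min break → 9 h 20 min
Total worked: 45 h 45 min = 45.75 h.
Threshold 44 h → overtime 1 h 45 min, regular 44 h 0 min.

Regular 44.00 hours, overtime 1.75 hours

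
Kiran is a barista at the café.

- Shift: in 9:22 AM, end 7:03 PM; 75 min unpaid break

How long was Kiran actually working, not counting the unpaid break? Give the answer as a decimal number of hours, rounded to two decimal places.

8.43 hours

Shift: 9:22 AM–7:03 PM = 9 h 41 min; less 75 min break → 8 h 26 min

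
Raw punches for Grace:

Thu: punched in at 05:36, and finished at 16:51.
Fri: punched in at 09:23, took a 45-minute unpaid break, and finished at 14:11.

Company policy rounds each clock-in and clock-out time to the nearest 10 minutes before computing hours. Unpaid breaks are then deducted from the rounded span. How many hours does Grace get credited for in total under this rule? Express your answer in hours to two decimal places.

15.25 hours

Thu: in 05:36→05:40, out 16:51→16:50; 11 h 10 min
Fri: in 09:23→09:20, out 14:11→14:10; 4 h 50 min − 45 min = 4 h 5 min
Total credited: 15 h 15 min.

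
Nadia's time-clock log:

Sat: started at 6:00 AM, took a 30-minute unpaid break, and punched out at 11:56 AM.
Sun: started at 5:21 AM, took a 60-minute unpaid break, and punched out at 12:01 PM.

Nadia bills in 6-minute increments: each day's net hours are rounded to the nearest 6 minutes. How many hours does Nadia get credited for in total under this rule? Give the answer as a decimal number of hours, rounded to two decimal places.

Sat: 6:00 AM–11:56 AM = 5 h 56 min − 30 min = 5 h 26 min → rounds to 5 h 24 min
Sun: 5:21 AM–12:01 PM = 6 h 40 min − 60 min = 5 h 40 min → rounds to 5 h 42 min
Total credited: 11 h 6 min.

11.10 hours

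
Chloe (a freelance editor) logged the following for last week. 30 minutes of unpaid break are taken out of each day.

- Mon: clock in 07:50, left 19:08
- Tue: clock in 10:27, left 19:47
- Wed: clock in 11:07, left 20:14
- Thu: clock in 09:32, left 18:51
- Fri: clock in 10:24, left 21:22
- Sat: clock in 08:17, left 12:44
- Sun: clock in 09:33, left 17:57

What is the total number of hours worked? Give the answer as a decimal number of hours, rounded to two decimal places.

Mon: 07:50–19:08 = 11 h 18 min; less 30 min break → 10 h 48 min
Tue: 10:27–19:47 = 9 h 20 min; less 30 min break → 8 h 50 min
Wed: 11:07–20:14 = 9 h 7 min; less 30 min break → 8 h 37 min
Thu: 09:32–18:51 = 9 h 19 min; less 30 min break → 8 h 49 min
Fri: 10:24–21:22 = 10 h 58 min; less 30 min break → 10 h 28 min
Sat: 08:17–12:44 = 4 h 27 min; less 30 min break → 3 h 57 min
Sun: 09:33–17:57 = 8 h 24 min; less 30 min break → 7 h 54 min
Total: 10 h 48 min + 8 h 50 min + 8 h 37 min + 8 h 49 min + 10 h 28 min + 3 h 57 min + 7 h 54 min = 59 h 23 min.

59.38 hours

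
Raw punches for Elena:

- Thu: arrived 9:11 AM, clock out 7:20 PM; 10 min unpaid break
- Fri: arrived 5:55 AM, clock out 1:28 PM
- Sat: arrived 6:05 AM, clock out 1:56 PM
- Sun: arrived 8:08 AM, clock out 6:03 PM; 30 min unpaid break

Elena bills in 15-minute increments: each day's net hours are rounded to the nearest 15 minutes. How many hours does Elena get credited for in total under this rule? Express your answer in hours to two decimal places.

34.75 hours

Thu: 9:11 AM–7:20 PM = 10 h 9 min − 10 min = 9 h 59 min → rounds to 10 h 0 min
Fri: 5:55 AM–1:28 PM = 7 h 33 min → rounds to 7 h 30 min
Sat: 6:05 AM–1:56 PM = 7 h 51 min → rounds to 7 h 45 min
Sun: 8:08 AM–6:03 PM = 9 h 55 min − 30 min = 9 h 25 min → rounds to 9 h 30 min
Total credited: 34 h 45 min.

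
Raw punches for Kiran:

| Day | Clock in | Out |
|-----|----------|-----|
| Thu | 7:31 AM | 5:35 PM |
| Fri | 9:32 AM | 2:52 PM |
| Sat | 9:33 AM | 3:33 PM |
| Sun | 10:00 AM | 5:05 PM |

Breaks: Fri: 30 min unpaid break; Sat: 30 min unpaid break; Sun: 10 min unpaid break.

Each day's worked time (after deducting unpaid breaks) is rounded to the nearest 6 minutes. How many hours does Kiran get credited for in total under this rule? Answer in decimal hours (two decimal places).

27.30 hours

Thu: 7:31 AM–5:35 PM = 10 h 4 min → rounds to 10 h 6 min
Fri: 9:32 AM–2:52 PM = 5 h 20 min − 30 min = 4 h 50 min → rounds to 4 h 48 min
Sat: 9:33 AM–3:33 PM = 6 h 0 min − 30 min = 5 h 30 min → rounds to 5 h 30 min
Sun: 10:00 AM–5:05 PM = 7 h 5 min − 10 min = 6 h 55 min → rounds to 6 h 54 min
Total credited: 27 h 18 min.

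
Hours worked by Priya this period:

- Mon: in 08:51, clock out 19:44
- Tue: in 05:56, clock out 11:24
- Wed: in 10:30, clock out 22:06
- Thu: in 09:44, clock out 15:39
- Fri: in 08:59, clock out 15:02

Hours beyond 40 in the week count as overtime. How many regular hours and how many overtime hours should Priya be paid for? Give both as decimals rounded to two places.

Mon: 08:51–19:44 = 10 h 53 min
Tue: 05:56–11:24 = 5 h 28 min
Wed: 10:30–22:06 = 11 h 36 min
Thu: 09:44–15:39 = 5 h 55 min
Fri: 08:59–15:02 = 6 h 3 min
Total worked: 39 h 55 min = 39.92 h.
Threshold 40 h → overtime 0 h 0 min, regular 39 h 55 min.

Regular 39.92 hours, overtime 0.00 hours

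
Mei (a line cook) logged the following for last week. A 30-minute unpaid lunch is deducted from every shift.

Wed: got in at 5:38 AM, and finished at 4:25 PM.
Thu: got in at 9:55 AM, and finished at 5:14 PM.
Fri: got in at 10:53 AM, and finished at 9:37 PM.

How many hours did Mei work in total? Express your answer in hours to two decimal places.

27.33 hours

Wed: 5:38 AM–4:25 PM = 10 h 47 min; less 30 min break → 10 h 17 min
Thu: 9:55 AM–5:14 PM = 7 h 19 min; less 30 min break → 6 h 49 min
Fri: 10:53 AM–9:37 PM = 10 h 44 min; less 30 min break → 10 h 14 min
Total: 10 h 17 min + 6 h 49 min + 10 h 14 min = 27 h 20 min.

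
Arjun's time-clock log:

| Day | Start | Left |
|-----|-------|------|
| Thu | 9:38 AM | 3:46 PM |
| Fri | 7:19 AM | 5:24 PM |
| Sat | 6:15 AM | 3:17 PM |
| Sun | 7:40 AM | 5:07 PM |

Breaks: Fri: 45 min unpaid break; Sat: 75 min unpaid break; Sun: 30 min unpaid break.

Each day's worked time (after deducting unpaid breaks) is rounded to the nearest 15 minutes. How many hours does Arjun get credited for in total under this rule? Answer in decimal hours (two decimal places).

Thu: 9:38 AM–3:46 PM = 6 h 8 min → rounds to 6 h 15 min
Fri: 7:19 AM–5:24 PM = 10 h 5 min − 45 min = 9 h 20 min → rounds to 9 h 15 min
Sat: 6:15 AM–3:17 PM = 9 h 2 min − 75 min = 7 h 47 min → rounds to 7 h 45 min
Sun: 7:40 AM–5:07 PM = 9 h 27 min − 30 min = 8 h 57 min → rounds to 9 h 0 min
Total credited: 32 h 15 min.

32.25 hours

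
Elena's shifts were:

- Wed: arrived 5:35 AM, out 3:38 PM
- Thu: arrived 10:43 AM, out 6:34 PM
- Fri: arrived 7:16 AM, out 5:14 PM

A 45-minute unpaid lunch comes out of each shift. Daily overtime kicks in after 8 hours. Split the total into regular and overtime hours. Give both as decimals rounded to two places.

Regular 23.10 hours, overtime 2.52 hours

Wed: 5:35 AM–3:38 PM = 10 h 3 min; less 45 min break → 9 h 18 min
Thu: 10:43 AM–6:34 PM = 7 h 51 min; less 45 min break → 7 h 6 min
Fri: 7:16 AM–5:14 PM = 9 h 58 min; less 45 min break → 9 h 13 min
Wed reg 8 h 0 min / OT 1 h 18 min; Thu reg 7 h 6 min / OT 0 h 0 min; Fri reg 8 h 0 min / OT 1 h 13 min.
Totals: regular 23 h 6 min, overtime 2 h 31 min.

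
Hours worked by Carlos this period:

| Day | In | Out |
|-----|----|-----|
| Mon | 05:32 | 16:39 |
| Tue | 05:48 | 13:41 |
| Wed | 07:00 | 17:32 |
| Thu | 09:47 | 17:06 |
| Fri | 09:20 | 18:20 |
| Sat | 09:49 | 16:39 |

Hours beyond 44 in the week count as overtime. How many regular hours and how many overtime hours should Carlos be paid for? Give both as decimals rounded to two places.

Mon: 05:32–16:39 = 11 h 7 min
Tue: 05:48–13:41 = 7 h 53 min
Wed: 07:00–17:32 = 10 h 32 min
Thu: 09:47–17:06 = 7 h 19 min
Fri: 09:20–18:20 = 9 h 0 min
Sat: 09:49–16:39 = 6 h 50 min
Total worked: 52 h 41 min = 52.68 h.
Threshold 44 h → overtime 8 h 41 min, regular 44 h 0 min.

Regular 44.00 hours, overtime 8.68 hours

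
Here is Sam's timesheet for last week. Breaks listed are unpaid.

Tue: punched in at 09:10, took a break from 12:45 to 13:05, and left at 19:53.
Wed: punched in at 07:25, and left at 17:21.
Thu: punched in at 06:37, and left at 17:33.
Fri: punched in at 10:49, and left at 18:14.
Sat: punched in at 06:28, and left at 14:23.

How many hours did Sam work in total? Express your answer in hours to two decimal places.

46.58 hours

Tue: 09:10–19:53 = 10 h 43 min; less 20 min break → 10 h 23 min
Wed: 07:25–17:21 = 9 h 56 min
Thu: 06:37–17:33 = 10 h 56 min
Fri: 10:49–18:14 = 7 h 25 min
Sat: 06:28–14:23 = 7 h 55 min
Total: 10 h 23 min + 9 h 56 min + 10 h 56 min + 7 h 25 min + 7 h 55 min = 46 h 35 min.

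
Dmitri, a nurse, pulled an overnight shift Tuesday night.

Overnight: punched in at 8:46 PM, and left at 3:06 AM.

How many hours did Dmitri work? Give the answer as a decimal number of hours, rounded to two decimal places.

Overnight: 8:46 PM → midnight = 3 h 14 min; midnight → 3:06 AM = 3 h 6 min; span 6 h 20 min

6.33 hours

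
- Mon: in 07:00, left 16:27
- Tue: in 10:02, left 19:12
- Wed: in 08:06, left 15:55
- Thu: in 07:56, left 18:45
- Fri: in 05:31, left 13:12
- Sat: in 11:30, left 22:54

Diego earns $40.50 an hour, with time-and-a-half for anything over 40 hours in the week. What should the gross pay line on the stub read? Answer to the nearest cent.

Mon: 07:00–16:27 = 9 h 27 min
Tue: 10:02–19:12 = 9 h 10 min
Wed: 08:06–15:55 = 7 h 49 min
Thu: 07:56–18:45 = 10 h 49 min
Fri: 05:31–13:12 = 7 h 41 min
Sat: 11:30–22:54 = 11 h 24 min
Total worked: 56 h 20 min = 3380 min.
Regular 40 h 0 min = 2400 min at $40.50/h; overtime 16 h 20 min = 980 min at $60.75/h.
Pay = (2400 × $40.50 + 980 × $60.75) ÷ 60 = $2612.25.

$2612.25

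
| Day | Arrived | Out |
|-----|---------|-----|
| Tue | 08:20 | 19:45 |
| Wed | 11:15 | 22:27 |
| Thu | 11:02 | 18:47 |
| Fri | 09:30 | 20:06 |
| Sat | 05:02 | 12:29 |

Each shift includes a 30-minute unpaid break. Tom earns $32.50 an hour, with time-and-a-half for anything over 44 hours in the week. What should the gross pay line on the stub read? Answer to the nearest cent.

$1523.44

Tue: 08:20–19:45 = 11 h 25 min; less 30 min break → 10 h 55 min
Wed: 11:15–22:27 = 11 h 12 min; less 30 min break → 10 h 42 min
Thu: 11:02–18:47 = 7 h 45 min; less 30 min break → 7 h 15 min
Fri: 09:30–20:06 = 10 h 36 min; less 30 min break → 10 h 6 min
Sat: 05:02–12:29 = 7 h 27 min; less 30 min break → 6 h 57 min
Total worked: 45 h 55 min = 2755 min.
Regular 44 h 0 min = 2640 min at $32.50/h; overtime 1 h 55 min = 115 min at $48.75/h.
Pay = (2640 × $32.50 + 115 × $48.75) ÷ 60 = $1523.44.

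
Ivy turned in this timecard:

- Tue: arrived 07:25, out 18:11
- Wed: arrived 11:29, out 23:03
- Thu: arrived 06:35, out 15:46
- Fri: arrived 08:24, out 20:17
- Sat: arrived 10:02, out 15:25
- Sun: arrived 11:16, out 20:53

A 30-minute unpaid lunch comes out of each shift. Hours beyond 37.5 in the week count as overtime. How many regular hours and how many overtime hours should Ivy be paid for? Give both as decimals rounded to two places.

Regular 37.50 hours, overtime 17.90 hours

Tue: 07:25–18:11 = 10 h 46 min; less 30 min break → 10 h 16 min
Wed: 11:29–23:03 = 11 h 34 min; less 30 min break → 11 h 4 min
Thu: 06:35–15:46 = 9 h 11 min; less 30 min break → 8 h 41 min
Fri: 08:24–20:17 = 11 h 53 min; less 30 min break → 11 h 23 min
Sat: 10:02–15:25 = 5 h 23 min; less 30 min break → 4 h 53 min
Sun: 11:16–20:53 = 9 h 37 min; less 30 min break → 9 h 7 min
Total worked: 55 h 24 min = 55.40 h.
Threshold 37.5 h → overtime 17 h 54 min, regular 37 h 30 min.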